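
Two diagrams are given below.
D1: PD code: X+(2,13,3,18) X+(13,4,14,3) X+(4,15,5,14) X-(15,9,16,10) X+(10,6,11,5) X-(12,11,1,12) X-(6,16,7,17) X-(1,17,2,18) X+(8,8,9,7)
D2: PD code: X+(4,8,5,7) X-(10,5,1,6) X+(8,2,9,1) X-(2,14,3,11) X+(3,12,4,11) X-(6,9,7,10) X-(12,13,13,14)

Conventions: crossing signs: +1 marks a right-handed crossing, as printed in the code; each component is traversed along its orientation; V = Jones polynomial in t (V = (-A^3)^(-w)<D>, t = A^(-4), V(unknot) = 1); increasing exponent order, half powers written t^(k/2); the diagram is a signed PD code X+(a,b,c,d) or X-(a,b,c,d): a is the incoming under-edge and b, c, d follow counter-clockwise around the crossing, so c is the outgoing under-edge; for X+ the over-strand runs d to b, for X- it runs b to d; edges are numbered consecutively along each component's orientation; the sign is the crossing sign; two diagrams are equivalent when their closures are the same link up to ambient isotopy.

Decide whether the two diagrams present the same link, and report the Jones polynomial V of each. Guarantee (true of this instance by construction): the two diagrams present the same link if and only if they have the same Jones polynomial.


equivalent: no
V(D1) = -t^(-3/2) + t^(-1/2) - 2t^(1/2) + t^(3/2) - 2t^(5/2) + t^(7/2)  (w +1, c 9, <D> = -A^-11 + 2A^-7 - A^-3 + 2A - A^5 + A^9)
V(D2) = -t^(-5/2) - t^(5/2)  [7 crossings, <D> = A^-13 + A^7, w = -1]
key observation: comparing 2 Jones polynomials yields 2 groups


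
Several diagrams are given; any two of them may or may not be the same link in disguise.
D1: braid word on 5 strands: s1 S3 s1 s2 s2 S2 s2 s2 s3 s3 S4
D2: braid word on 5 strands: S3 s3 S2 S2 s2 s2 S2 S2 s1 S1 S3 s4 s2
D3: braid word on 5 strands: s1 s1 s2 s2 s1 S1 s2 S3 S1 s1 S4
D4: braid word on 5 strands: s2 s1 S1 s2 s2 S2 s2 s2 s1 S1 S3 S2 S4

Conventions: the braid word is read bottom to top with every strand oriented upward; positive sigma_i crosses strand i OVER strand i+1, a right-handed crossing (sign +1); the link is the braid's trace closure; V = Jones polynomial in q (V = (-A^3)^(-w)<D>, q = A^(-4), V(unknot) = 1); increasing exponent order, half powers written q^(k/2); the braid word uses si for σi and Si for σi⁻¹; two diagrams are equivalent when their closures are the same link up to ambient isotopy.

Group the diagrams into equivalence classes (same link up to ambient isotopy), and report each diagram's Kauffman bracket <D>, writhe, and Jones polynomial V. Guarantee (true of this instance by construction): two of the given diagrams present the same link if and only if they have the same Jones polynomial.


classes: {D1, D3} | {D2} | {D4}
V(D1) = -q^(3/2) - 2q^(7/2) + q^(9/2) - q^(11/2) + q^(13/2)  [11 crossings, <D> = -A^-11 + A^-7 - A^-3 + 2A + A^9, w = +5]
V(D2) = -q^(-1/2) - q^(1/2)  [13 crossings, <D> = A^-5 + A^-1, w = -1]
V(D3) = -q^(3/2) - 2q^(7/2) + q^(9/2) - q^(11/2) + q^(13/2)  [11 crossings, <D> = -A^-17 + A^-13 - A^-9 + 2A^-5 + A^3, w = +3]
D4 (bracket -A^-15 + A^-7 + A^-3 + A; 13 crossings at w = +1): V = -q^(1/2) - q^(3/2) - q^(5/2) + q^(9/2)
insight: comparing 4 Jones polynomials yields 3 groups


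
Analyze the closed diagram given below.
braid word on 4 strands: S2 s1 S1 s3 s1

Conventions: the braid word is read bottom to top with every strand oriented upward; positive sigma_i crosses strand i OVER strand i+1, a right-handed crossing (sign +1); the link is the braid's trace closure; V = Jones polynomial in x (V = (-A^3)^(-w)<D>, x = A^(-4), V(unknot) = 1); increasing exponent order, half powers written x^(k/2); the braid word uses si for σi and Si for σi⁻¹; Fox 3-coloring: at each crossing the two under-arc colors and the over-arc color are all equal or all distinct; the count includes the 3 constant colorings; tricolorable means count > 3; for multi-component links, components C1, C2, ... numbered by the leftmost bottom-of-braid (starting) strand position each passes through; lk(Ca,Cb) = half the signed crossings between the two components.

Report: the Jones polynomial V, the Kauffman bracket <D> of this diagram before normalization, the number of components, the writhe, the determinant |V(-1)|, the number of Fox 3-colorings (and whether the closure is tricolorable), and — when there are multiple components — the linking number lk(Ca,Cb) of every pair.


V(x) = 1
bracket: -A^3, w = +1
1 component, writhe +1, over 5 crossings
det 1, colorings 3 of 3^5 — not tricolorable
observation: |V(-1)| = 1: so not tricolorable, since 3 does not divide 1


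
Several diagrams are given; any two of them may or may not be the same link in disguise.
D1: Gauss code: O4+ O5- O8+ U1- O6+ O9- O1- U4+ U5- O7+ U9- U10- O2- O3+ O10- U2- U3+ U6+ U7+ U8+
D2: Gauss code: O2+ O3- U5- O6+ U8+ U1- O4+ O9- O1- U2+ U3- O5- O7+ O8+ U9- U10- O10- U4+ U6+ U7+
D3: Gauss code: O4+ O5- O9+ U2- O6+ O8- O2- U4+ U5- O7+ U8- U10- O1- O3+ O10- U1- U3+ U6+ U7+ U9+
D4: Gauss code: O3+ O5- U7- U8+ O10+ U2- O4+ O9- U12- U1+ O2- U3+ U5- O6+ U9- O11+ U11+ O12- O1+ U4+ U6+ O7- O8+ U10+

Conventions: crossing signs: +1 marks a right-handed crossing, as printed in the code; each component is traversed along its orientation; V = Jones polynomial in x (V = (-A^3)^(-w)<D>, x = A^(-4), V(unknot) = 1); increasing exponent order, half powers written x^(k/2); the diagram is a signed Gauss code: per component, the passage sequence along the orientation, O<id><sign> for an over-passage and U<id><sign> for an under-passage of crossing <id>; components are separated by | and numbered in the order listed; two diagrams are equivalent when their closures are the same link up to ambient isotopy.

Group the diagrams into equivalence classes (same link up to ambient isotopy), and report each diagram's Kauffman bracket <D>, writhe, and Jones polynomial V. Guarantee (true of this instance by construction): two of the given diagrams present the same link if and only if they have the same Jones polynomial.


equivalence classes: {D1, D2, D3, D4}
D1 (bracket 1; 10 crossings at w = 0): V = 1
V(D2) = 1  (w 0, c 10, <D> = 1)
D3 (bracket 1; 10 crossings at w = 0): V = 1
D4 (bracket A^6; 12 crossings at w = +2): V = 1
observation: all 4 diagrams share one V(x), hence one class


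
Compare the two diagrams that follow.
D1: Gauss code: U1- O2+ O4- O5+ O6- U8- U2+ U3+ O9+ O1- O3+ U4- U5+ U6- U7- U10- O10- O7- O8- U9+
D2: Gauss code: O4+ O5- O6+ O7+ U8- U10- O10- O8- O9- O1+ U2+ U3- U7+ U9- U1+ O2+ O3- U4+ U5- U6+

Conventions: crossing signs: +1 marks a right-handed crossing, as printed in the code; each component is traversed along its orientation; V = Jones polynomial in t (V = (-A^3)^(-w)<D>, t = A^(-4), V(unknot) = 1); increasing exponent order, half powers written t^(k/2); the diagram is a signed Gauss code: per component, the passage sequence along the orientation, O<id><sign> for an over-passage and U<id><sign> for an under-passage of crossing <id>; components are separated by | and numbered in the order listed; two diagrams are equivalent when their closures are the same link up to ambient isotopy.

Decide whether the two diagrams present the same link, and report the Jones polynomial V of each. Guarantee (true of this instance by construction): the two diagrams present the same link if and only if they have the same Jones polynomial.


same link: yes
V(D1) = 1  [10 crossings, <D> = A^-6, w = -2]
D2 (bracket 1; 10 crossings at w = 0): V = 1
note: all 2 diagrams share one V(t), hence one class


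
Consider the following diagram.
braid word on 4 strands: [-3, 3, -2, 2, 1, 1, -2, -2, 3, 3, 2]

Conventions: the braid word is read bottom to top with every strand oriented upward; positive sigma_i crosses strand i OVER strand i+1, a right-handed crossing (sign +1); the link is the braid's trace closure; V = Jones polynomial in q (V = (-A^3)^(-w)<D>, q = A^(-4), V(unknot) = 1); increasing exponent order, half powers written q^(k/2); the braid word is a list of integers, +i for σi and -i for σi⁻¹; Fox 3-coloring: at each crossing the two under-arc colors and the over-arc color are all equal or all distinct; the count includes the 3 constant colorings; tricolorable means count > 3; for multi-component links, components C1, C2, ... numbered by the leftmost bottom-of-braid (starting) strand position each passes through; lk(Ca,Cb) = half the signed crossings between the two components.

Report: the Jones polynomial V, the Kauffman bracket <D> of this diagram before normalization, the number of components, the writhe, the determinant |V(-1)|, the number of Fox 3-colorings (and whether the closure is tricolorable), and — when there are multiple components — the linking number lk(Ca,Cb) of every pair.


Jones polynomial: V(q) = q + 2q^3 + q^5
<D> = -A^-11 - 2A^-3 - A^5; writhe +3
components 3, writhe +3 (11 crossings)
linking number lk(C1,C2) = +1
lk(C1,C3): 0
lk(C2,C3) = +1
3-colorings: 3 of 3^11, det 4 — not tricolorable
note: the word shrinks to σ1 σ1 σ2⁻¹ σ2⁻¹ σ3 σ3 σ2 after cancelling


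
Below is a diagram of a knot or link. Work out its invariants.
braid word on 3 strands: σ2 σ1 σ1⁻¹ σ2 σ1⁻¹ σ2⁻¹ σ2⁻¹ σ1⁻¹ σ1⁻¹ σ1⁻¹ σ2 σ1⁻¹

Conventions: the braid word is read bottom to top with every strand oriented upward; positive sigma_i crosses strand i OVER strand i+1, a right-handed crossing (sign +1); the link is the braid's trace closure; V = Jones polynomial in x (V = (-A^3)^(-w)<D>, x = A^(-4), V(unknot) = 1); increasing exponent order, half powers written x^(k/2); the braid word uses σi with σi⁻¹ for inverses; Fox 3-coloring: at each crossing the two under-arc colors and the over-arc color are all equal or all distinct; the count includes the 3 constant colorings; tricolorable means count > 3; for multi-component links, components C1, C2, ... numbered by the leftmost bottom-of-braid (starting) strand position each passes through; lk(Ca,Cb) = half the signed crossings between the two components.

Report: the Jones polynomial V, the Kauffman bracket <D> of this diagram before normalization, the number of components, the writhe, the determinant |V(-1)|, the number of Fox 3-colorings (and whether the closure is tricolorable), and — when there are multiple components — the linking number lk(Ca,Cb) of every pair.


V = -x^-8 + 2x^-7 - 3x^-6 + 4x^-5 - 5x^-4 + 5x^-3 - 3x^-2 + 3x^-1 - 1
<D> = -A^-12 + 3A^-8 - 3A^-4 + 5 - 5A^4 + 4A^8 - 3A^12 + 2A^16 - A^20 (w = -4)
1 component over 12 crossings, w = -4
9 Fox colorings among 3^12, |V(-1)| = 27: tricolorable
why: inverse pairs cancel, leaving σ2 σ2 σ1⁻¹ σ2⁻¹ σ2⁻¹ σ1⁻¹ σ1⁻¹ σ1⁻¹ σ2 σ1⁻¹


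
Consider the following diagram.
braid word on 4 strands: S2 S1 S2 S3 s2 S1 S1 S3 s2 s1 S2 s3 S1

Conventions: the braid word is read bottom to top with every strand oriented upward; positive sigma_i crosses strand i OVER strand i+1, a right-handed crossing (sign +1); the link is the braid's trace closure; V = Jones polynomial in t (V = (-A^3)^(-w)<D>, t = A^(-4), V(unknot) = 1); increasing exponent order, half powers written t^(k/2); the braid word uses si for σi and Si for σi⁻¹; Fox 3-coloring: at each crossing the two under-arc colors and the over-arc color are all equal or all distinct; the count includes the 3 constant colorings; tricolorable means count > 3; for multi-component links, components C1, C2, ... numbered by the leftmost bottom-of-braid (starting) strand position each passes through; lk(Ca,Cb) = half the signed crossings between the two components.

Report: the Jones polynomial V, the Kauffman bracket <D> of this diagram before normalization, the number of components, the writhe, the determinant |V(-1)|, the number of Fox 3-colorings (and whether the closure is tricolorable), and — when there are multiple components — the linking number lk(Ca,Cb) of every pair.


Jones polynomial: V(t) = t^-8 - 2t^-7 + 3t^-6 - 4t^-5 + 3t^-4 - 3t^-3 + 3t^-2 - t^-1 + 1
<D> = -A^-15 + A^-11 - 3A^-7 + 3A^-3 - 3A + 4A^5 - 3A^9 + 2A^13 - A^17; writhe -5
components 1, writhe -5 (13 crossings)
3-colorings: 9 of 3^13, det 21 — tricolorable
note: |V(-1)| = 21: so tricolorable, since 3 divides 21


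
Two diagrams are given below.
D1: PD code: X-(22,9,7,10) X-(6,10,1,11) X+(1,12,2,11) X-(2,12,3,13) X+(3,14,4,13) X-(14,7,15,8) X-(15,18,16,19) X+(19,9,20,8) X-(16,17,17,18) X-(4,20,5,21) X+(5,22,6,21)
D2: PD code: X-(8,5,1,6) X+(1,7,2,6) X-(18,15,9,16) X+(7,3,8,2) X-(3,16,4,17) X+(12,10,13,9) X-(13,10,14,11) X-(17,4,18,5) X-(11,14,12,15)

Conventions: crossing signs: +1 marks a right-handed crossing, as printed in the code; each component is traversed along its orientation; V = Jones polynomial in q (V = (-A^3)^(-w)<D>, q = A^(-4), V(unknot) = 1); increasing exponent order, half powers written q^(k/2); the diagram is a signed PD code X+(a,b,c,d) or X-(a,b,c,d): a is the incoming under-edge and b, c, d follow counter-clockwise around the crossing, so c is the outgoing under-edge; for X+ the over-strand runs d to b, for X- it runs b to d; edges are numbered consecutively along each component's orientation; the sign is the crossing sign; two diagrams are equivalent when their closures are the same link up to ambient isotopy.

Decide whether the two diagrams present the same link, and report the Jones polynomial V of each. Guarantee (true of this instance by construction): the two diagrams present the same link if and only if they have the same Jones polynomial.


equivalent: no
D1 (bracket A^-11 + A^-7; 11 crossings at w = -3): V = -q^(-1/2) - q^(1/2)
D2 (bracket A^-7 + A; 9 crossings at w = -3): V = -q^(-5/2) - q^(-1/2)
key observation: 2 values of V(q) split the 2 diagrams


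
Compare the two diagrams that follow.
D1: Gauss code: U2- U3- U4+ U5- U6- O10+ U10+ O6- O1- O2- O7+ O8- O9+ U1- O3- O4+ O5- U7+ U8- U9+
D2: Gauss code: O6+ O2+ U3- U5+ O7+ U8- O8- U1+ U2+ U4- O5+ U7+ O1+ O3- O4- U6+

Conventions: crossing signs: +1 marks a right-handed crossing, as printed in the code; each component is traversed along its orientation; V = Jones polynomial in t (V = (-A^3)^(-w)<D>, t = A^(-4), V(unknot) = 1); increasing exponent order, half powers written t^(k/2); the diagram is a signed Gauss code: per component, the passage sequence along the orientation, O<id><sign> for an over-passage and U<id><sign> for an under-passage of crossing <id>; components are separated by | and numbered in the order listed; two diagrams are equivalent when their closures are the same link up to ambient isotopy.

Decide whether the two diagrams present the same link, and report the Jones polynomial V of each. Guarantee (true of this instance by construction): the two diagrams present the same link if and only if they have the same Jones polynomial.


equivalent: no
V(D1) = 1  (w -2, c 10, <D> = A^-6)
V(D2) = t + t^3 - t^4  [8 crossings, <D> = -A^-10 + A^-6 + A^2, w = +2]
key observation: 2 values of V(t) split the 2 diagrams


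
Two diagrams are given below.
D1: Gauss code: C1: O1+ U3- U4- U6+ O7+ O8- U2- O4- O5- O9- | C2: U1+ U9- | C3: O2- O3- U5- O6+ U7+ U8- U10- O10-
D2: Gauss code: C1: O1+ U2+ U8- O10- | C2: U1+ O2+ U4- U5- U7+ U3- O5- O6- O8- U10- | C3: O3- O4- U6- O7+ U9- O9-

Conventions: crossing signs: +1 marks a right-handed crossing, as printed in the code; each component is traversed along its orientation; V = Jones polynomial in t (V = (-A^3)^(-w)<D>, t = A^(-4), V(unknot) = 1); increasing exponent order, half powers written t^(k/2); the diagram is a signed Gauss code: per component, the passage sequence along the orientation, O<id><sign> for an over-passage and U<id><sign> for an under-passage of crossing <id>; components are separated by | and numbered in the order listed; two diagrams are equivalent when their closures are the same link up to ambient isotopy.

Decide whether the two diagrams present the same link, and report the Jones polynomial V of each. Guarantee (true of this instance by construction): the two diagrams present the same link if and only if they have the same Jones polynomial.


equivalent: yes
V(D1) = t^-3 + t^-2 + t^-1 + 1  (w -4, c 10, <D> = A^-12 + A^-8 + A^-4 + 1)
V(D2) = t^-3 + t^-2 + t^-1 + 1  (w -4, c 10, <D> = A^-12 + A^-8 + A^-4 + 1)
why: Reidemeister moves carry D1 (10 crossings) to D2 (10)


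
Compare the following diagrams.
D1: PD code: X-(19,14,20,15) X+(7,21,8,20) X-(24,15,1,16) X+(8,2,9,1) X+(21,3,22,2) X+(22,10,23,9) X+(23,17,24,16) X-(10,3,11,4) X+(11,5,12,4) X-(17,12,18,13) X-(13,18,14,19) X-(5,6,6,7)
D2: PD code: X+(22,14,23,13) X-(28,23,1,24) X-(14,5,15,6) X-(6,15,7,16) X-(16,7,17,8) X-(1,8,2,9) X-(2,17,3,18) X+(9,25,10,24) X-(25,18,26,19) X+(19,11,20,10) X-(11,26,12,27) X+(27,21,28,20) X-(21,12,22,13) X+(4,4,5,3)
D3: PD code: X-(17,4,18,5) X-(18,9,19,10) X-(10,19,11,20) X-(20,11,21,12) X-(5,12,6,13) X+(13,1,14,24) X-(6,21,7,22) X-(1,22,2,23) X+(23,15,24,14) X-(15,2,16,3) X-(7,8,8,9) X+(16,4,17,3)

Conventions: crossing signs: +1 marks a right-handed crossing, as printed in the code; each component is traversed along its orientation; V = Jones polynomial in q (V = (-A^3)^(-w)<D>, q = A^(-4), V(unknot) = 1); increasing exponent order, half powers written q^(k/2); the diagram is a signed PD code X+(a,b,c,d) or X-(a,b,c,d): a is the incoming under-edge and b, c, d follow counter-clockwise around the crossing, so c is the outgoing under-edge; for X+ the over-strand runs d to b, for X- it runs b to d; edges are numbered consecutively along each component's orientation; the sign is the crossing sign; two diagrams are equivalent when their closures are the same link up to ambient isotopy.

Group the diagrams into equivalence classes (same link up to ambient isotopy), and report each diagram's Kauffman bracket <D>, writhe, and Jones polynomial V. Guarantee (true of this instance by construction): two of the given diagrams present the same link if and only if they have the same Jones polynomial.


equivalence classes: {D1} | {D2, D3}
D1 (bracket -A^-12 + A^-8 - A^-4 + 3 - A^4 + A^8 - A^12; 12 crossings at w = 0): V = -q^-3 + q^-2 - q^-1 + 3 - q + q^2 - q^3
D2 (bracket A^-12 - A^-8 + 2A^-4 - 2 + 3A^4 - 3A^8 + 2A^12 - 2A^16 + A^20; 14 crossings at w = -4): V = q^-8 - 2q^-7 + 2q^-6 - 3q^-5 + 3q^-4 - 2q^-3 + 2q^-2 - q^-1 + 1
D3 (bracket A^-18 - A^-14 + 2A^-10 - 2A^-6 + 3A^-2 - 3A^2 + 2A^6 - 2A^10 + A^14; 12 crossings at w = -6): V = q^-8 - 2q^-7 + 2q^-6 - 3q^-5 + 3q^-4 - 2q^-3 + 2q^-2 - q^-1 + 1
key observation: comparing 3 Jones polynomials yields 2 groups


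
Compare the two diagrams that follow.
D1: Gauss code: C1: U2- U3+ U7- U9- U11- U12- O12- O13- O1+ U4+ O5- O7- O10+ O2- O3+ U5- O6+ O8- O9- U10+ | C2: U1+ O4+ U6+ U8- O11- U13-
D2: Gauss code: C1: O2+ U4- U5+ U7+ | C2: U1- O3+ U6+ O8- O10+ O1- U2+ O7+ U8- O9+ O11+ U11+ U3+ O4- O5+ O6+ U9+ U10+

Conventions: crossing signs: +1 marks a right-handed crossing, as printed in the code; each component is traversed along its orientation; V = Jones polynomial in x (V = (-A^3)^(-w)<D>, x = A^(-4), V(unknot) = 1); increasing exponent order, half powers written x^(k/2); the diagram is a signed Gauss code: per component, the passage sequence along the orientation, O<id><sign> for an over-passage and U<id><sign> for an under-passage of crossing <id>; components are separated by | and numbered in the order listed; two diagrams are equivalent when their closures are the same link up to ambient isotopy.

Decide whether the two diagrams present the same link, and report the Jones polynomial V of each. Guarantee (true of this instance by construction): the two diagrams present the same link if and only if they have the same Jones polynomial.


equivalent: no
D1 (bracket A^-11 + A^-7; 13 crossings at w = -3): V = -x^(-1/2) - x^(1/2)
V(D2) = -x^(3/2) - 2x^(7/2) + x^(9/2) - x^(11/2) + x^(13/2)  (w +5, c 11, <D> = -A^-11 + A^-7 - A^-3 + 2A + A^9)
key observation: V(x) takes 2 values over 2 diagrams, fixing the grouping


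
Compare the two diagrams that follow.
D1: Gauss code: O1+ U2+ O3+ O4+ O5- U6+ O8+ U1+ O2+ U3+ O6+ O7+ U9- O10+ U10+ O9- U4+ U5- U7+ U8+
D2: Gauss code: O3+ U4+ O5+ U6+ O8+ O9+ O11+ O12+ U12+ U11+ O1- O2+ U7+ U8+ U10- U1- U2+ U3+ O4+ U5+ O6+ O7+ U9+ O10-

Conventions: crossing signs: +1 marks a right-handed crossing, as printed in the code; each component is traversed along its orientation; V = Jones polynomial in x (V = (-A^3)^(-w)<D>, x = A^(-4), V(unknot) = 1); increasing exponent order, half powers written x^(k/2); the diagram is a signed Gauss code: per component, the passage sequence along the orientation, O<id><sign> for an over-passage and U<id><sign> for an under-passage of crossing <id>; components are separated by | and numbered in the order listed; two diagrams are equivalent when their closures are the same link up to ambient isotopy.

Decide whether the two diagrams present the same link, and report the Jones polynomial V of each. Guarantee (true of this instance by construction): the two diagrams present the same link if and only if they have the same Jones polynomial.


equivalent: yes
D1 (bracket -A^-10 + A^-6 - A^-2 + A^2 + A^10; 10 crossings at w = +6): V = x^2 + x^4 - x^5 + x^6 - x^7
D2 (bracket -A^-4 + 1 - A^4 + A^8 + A^16; 12 crossings at w = +8): V = x^2 + x^4 - x^5 + x^6 - x^7
key observation: one V(x) for all 2 diagrams — one class (guaranteed)


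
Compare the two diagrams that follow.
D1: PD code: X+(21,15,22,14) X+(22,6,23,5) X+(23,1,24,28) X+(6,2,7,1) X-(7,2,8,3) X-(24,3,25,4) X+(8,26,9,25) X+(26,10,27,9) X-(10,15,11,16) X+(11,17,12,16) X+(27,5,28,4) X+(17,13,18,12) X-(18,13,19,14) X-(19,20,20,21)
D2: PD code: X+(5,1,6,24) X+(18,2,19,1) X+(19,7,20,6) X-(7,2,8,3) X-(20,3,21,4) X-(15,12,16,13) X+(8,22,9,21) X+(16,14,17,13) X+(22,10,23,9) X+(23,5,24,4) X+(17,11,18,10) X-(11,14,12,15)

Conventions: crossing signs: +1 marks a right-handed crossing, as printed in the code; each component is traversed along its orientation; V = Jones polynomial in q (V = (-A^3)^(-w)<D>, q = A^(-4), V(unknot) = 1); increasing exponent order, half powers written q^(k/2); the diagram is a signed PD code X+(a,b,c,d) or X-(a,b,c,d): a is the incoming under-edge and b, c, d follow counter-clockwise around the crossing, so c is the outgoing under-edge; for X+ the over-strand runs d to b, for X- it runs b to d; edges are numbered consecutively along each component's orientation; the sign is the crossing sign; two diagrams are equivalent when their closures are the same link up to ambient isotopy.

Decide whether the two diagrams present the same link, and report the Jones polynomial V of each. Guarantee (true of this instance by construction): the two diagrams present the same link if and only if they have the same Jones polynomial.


equivalent: yes
D1 (bracket -A^-4 + 1 + A^8; 14 crossings at w = +4): V = q + q^3 - q^4
V(D2) = q + q^3 - q^4  [12 crossings, <D> = -A^-4 + 1 + A^8, w = +4]
observation: Reidemeister moves carry D1 (14 crossings) to D2 (12)


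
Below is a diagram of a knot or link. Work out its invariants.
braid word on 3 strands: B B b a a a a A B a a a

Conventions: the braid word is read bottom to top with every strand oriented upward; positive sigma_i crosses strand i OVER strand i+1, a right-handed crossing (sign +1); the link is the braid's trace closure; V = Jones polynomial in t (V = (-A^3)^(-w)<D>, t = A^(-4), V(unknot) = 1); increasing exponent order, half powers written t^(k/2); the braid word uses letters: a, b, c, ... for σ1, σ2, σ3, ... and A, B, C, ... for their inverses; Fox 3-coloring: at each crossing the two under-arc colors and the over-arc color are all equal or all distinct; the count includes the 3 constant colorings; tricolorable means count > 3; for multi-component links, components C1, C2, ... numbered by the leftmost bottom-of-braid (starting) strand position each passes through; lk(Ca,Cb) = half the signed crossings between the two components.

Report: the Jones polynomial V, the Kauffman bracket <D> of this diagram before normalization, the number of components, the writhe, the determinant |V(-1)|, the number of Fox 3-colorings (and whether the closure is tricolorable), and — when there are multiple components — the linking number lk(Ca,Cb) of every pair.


V = 1 - t + 3t^2 - 3t^3 + 3t^4 - 4t^5 + 3t^6 - 2t^7 + t^8
<D> = A^-20 - 2A^-16 + 3A^-12 - 4A^-8 + 3A^-4 - 3 + 3A^4 - A^8 + A^12 (w = +4)
1 component over 12 crossings, w = +4
9 Fox colorings among 3^12, |V(-1)| = 21: tricolorable
why: the span of V is 8, forcing >= 8 crossings in any diagram


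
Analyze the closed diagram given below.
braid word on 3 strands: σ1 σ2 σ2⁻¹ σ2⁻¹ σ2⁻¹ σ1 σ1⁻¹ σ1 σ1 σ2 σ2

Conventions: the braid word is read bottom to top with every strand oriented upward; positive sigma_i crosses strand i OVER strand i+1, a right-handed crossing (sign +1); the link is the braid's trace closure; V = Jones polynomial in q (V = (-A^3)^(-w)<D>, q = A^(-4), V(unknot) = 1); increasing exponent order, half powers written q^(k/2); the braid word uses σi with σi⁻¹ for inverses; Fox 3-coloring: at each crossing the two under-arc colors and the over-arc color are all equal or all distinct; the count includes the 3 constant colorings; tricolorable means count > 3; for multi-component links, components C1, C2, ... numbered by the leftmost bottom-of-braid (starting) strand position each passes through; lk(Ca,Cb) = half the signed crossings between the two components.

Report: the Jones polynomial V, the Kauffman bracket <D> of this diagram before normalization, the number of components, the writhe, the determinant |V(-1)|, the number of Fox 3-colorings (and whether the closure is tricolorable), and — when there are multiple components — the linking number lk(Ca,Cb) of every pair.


V = -2q^(1/2) + q^(3/2) - 2q^(5/2) + q^(7/2) - q^(9/2) + q^(11/2)
<D> = -A^-13 + A^-9 - A^-5 + 2A^-1 - A^3 + 2A^7 (w = +3)
2 components over 11 crossings, w = +3
lk(C1,C2): 0
3 Fox colorings among 3^11, |V(-1)| = 8: not tricolorable
why: w = +3 (over 11 crossings) is diagram-only; (-A^3)^(-3) removes it from V


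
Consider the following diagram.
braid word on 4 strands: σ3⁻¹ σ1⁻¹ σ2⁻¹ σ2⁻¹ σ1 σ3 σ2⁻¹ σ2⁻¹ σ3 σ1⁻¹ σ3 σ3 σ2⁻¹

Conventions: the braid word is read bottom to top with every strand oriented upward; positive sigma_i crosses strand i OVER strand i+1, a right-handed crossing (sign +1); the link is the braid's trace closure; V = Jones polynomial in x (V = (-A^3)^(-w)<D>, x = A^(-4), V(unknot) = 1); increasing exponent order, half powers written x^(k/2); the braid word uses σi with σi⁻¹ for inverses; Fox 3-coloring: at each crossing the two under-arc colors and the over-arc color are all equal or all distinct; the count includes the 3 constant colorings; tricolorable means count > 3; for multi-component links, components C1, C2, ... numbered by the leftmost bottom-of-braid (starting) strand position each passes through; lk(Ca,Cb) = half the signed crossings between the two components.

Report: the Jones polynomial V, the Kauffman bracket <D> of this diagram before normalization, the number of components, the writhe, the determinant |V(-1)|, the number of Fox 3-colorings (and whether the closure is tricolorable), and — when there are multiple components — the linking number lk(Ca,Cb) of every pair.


V(x) = -x^-5 + x^-4 - x^-3 + 2x^-2 - x^-1 + 2 - x
bracket: A^-13 - 2A^-9 + A^-5 - 2A^-1 + A^3 - A^7 + A^11, w = -3
1 component, writhe -3, over 13 crossings
det 9, colorings 9 of 3^13 — tricolorable
observation: w = -3 shifts under R1 moves; the (-A^3)^(3) factor cancels that in V


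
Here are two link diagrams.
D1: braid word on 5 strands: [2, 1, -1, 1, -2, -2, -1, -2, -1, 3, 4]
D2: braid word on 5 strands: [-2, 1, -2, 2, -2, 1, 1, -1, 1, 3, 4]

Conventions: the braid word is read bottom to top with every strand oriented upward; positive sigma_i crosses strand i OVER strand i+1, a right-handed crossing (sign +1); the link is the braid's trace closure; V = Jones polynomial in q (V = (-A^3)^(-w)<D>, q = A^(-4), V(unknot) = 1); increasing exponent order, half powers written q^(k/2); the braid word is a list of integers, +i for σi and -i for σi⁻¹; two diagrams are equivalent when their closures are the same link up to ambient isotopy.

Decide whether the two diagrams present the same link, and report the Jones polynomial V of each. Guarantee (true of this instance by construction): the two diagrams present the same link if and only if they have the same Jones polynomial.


equivalent: no
V(D1) = q^(-9/2) - q^(-5/2) - q^(-3/2) - q^(-1/2)  (w -1, c 11, <D> = A^-1 + A^3 + A^7 - A^15)
V(D2) = -q^(-3/2) + q^(-1/2) - 2q^(1/2) + q^(3/2) - 2q^(5/2) + q^(7/2)  (w +3, c 11, <D> = -A^-5 + 2A^-1 - A^3 + 2A^7 - A^11 + A^15)
why: V(q) takes 2 values over 2 diagrams, fixing the grouping


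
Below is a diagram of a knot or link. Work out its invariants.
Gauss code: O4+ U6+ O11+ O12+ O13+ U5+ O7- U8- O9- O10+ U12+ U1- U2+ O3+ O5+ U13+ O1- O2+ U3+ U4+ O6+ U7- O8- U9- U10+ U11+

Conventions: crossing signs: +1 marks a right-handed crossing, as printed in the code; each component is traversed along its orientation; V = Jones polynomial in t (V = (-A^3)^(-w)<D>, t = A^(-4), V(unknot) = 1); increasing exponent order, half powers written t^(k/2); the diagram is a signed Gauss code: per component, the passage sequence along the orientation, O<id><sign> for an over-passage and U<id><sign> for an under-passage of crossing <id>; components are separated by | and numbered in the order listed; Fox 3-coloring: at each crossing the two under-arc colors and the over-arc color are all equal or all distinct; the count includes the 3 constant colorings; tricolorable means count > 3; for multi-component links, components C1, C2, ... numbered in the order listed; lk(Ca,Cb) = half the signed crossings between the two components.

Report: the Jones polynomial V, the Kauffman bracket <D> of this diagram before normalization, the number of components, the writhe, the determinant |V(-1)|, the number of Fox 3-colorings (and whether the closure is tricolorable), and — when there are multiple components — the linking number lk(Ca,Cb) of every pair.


Jones polynomial: V(t) = 2t - 2t^2 + 3t^3 - 3t^4 + 2t^5 - 2t^6 + t^7
<D> = -A^-13 + 2A^-9 - 2A^-5 + 3A^-1 - 3A^3 + 2A^7 - 2A^11; writhe +5
components 1, writhe +5 (13 crossings)
3-colorings: 9 of 3^13, det 15 — tricolorable
note: w = +5 shifts under R1 moves; the (-A^3)^(-5) factor cancels that in V


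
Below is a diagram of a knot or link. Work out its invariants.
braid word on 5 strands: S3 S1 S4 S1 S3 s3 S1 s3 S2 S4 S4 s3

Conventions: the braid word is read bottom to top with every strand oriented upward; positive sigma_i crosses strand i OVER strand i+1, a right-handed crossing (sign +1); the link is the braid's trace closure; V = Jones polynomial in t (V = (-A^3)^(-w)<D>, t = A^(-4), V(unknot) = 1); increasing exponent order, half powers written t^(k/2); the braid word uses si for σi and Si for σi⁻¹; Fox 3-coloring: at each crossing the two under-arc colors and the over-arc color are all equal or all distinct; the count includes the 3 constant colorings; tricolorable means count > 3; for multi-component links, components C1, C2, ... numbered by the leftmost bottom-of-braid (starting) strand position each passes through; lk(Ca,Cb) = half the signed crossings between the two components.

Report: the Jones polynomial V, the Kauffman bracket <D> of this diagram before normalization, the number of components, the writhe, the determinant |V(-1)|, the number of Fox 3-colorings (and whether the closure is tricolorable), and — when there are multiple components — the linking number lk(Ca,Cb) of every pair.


V = t^-8 - 2t^-7 + t^-6 - 2t^-5 + 2t^-4 + t^-2
<D> = A^-10 + 2A^-2 - 2A^2 + A^6 - 2A^10 + A^14 (w = -6)
1 component over 12 crossings, w = -6
27 Fox colorings among 3^12, |V(-1)| = 9: tricolorable
why: det 9 = |V(-1)|; divisible by 3, so tricolorable


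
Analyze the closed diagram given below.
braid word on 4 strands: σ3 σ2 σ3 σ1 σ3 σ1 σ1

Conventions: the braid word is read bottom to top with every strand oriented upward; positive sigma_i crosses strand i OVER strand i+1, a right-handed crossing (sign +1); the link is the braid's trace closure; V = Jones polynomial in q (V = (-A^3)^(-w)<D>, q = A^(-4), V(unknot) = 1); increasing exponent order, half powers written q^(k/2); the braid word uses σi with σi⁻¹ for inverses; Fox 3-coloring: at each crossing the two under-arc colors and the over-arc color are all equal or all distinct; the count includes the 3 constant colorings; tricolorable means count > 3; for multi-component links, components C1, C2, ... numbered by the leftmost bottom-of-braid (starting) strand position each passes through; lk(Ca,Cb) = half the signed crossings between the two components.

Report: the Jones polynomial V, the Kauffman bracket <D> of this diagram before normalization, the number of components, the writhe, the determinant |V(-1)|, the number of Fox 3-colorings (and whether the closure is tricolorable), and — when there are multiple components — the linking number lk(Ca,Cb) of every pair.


V(q) = q^2 + 2q^4 - 2q^5 + q^6 - 2q^7 + q^8
bracket: -A^-11 + 2A^-7 - A^-3 + 2A - 2A^5 - A^13, w = +7
1 component, writhe +7, over 7 crossings
det 9, colorings 27 of 3^7 — tricolorable
observation: det 9 = |V(-1)|; divisible by 3, so tricolorable


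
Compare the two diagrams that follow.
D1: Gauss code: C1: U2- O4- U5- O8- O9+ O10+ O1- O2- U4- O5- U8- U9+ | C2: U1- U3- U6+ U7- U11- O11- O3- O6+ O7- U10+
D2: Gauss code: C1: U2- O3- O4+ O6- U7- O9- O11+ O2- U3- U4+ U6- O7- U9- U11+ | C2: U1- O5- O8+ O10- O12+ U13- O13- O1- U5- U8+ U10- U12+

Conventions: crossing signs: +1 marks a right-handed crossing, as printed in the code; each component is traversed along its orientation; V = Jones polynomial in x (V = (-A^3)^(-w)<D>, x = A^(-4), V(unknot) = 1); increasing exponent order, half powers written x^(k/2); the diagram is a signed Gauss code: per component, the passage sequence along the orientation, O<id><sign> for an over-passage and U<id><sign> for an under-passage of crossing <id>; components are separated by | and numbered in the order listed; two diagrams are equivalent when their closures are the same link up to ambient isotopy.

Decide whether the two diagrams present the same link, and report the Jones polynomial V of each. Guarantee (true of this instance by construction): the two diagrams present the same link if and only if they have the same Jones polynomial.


same link: yes
V(D1) = x^(-9/2) - x^(-5/2) - x^(-3/2) - x^(-1/2)  [11 crossings, <D> = A^-13 + A^-9 + A^-5 - A^3, w = -5]
V(D2) = x^(-9/2) - x^(-5/2) - x^(-3/2) - x^(-1/2)  [13 crossings, <D> = A^-13 + A^-9 + A^-5 - A^3, w = -5]
insight: Reidemeister moves carry D1 (11 crossings) to D2 (13)


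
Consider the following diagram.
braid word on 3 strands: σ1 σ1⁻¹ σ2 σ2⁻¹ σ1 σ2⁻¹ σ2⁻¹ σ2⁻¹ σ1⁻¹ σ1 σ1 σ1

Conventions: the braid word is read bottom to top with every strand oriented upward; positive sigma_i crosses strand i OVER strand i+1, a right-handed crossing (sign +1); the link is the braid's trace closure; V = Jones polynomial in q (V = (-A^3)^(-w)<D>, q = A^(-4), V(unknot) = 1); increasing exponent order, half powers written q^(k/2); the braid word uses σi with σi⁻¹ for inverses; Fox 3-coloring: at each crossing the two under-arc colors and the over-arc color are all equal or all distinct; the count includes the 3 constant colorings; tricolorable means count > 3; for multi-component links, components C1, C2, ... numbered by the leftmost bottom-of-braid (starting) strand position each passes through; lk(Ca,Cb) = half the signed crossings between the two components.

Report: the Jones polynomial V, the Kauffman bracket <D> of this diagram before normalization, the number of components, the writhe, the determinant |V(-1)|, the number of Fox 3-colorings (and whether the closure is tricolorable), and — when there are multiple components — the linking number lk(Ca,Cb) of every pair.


V(q) = -q^-3 + q^-2 - q^-1 + 3 - q + q^2 - q^3
bracket: -A^-12 + A^-8 - A^-4 + 3 - A^4 + A^8 - A^12, w = 0
1 component, writhe 0, over 12 crossings
det 9, colorings 27 of 3^12 — tricolorable
observation: palindromic: swapping q for 1/q fixes V


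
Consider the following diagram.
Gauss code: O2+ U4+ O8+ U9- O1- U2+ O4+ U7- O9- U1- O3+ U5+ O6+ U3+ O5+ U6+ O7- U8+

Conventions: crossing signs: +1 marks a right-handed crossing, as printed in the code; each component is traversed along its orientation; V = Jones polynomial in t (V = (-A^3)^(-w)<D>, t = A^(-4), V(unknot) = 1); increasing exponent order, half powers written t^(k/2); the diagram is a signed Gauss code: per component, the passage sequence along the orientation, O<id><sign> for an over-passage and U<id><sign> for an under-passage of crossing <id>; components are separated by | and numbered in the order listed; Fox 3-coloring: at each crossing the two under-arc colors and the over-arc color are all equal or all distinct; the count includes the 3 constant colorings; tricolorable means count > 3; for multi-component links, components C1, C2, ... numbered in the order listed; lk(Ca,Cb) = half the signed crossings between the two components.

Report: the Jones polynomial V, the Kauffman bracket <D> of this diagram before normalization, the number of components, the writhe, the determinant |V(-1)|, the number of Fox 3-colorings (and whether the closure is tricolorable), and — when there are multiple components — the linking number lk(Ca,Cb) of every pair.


V(t) = -t^-2 + 2t^-1 - 3 + 6t - 6t^2 + 7t^3 - 6t^4 + 4t^5 - 3t^6 + t^7
bracket: -A^-19 + 3A^-15 - 4A^-11 + 6A^-7 - 7A^-3 + 6A - 6A^5 + 3A^9 - 2A^13 + A^17, w = +3
1 component, writhe +3, over 9 crossings
det 39, colorings 9 of 3^9 — tricolorable
observation: det 39 = |V(-1)|; divisible by 3, so tricolorable


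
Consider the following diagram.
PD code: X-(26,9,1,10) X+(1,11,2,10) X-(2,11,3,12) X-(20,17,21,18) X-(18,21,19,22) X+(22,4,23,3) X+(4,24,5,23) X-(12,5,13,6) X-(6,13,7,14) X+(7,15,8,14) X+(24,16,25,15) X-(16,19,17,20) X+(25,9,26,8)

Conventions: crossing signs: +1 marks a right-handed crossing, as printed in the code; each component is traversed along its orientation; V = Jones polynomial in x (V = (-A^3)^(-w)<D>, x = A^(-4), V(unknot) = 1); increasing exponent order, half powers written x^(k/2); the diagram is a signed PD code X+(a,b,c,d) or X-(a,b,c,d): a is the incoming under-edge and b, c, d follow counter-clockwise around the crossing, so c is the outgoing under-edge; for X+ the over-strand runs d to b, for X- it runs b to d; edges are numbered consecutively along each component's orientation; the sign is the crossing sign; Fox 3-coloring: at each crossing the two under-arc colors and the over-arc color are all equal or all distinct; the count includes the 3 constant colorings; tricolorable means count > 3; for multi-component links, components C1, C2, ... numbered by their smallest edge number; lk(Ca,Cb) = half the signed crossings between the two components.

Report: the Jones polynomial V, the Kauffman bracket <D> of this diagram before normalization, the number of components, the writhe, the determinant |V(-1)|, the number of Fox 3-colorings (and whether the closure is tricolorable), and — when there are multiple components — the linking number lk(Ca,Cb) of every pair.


V(x) = -x^-3 + x^-2 - x^-1 + 3 - x + x^2 - x^3
bracket: A^-15 - A^-11 + A^-7 - 3A^-3 + A - A^5 + A^9, w = -1
1 component, writhe -1, over 13 crossings
det 9, colorings 27 of 3^13 — tricolorable
observation: w = -1 shifts under R1 moves; the (-A^3)^(1) factor cancels that in V


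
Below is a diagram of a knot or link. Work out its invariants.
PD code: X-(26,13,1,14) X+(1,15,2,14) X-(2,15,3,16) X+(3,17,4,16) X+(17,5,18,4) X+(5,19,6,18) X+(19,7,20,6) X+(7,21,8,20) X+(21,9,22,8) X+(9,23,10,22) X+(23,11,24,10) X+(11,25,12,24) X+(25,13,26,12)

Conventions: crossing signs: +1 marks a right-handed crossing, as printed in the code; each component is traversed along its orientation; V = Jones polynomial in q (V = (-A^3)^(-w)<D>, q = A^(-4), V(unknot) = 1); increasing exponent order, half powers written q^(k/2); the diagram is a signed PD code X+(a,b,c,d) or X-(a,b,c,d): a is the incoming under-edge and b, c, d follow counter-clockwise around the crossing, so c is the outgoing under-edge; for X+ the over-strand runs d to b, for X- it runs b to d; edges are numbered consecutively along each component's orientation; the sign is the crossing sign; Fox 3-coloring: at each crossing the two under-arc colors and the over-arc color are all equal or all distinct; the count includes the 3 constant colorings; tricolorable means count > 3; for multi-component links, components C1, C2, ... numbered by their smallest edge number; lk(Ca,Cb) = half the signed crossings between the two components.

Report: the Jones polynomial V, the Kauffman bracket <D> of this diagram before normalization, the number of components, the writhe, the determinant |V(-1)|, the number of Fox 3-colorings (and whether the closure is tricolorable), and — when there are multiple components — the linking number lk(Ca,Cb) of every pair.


V(q) = q^4 + q^6 - q^7 + q^8 - q^9 + q^10 - q^11 + q^12 - q^13
bracket: A^-25 - A^-21 + A^-17 - A^-13 + A^-9 - A^-5 + A^-1 - A^3 - A^11, w = +9
1 component, writhe +9, over 13 crossings
det 9, colorings 9 of 3^13 — tricolorable
observation: |V(-1)| = 9: so tricolorable, since 3 divides 9
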